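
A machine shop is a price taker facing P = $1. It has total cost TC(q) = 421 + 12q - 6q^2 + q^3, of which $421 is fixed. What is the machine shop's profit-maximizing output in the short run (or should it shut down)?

Shut down

Strip out fixed cost: VC = 12q - 6q^2 + q^3. Then AVC = 12 - 6q + q^2 and MC = 12 - 12q + 3q^2.
AVC is minimized where dAVC/dq = -6 + 2q = 0, at q = 3; min AVC = 12 - 6·3 + 3^2 = $3.
P = $1 lies below min AVC = $3; no output level covers variable cost.
The firm minimizes its loss by shutting down and losing only its fixed cost of $421.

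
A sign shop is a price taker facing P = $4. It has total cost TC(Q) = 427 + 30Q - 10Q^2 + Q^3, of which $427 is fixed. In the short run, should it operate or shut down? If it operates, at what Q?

Shut down

Strip out fixed cost: VC = 30Q - 10Q^2 + Q^3. Then AVC = 30 - 10Q + Q^2 and MC = 30 - 20Q + 3Q^2.
The AVC parabola has its vertex at Q = 10/2 = 5, where AVC = 30 - 10·5 + 5^2 = $5.
Since P = $4 < min AVC = $5, price fails to cover variable cost at any output.
Shutting down limits the loss to fixed cost, $427.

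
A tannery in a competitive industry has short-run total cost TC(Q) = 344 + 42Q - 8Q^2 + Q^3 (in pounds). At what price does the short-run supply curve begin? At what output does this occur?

The firm shuts down when price falls below the minimum of average variable cost. AVC = VC/Q = 42 - 8Q + Q^2.
dAVC/dQ = -8 + 2Q = 0 gives Q = 4. min AVC = 42 - 8·4 + 4^2 = 26.
So the shutdown price is £26.

£26 per unit, at Q = 4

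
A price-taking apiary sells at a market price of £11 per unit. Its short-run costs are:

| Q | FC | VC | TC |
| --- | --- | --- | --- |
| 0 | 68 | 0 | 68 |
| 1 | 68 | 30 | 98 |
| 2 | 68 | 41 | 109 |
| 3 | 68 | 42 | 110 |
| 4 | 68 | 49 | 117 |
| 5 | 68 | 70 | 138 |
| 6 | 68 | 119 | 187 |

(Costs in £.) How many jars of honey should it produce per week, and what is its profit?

Q = 0 (shut down); profit = -£68

Compute π = P·Q − TC at each output: Q=0: -68; Q=1: -87; Q=2: -87; Q=3: -77; Q=4: -73; Q=5: -83; Q=6: -121.
Profit is highest at Q = 0. Equivalently, the lowest AVC in the table is 49/4 ≈ £12.25 at Q = 4, and P = £11 falls below it — price never covers variable cost, so the firm shuts down and loses only its fixed cost.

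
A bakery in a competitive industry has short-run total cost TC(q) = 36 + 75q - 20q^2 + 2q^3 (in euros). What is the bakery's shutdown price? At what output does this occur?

€25 per unit, at q = 5

The shutdown price is the minimum of AVC. VC = 75q - 20q^2 + 2q^3, so AVC = 75 - 20q + 2q^2.
At the minimum of AVC, MC = AVC. MC = 75 - 40q + 6q^2; setting MC = AVC gives 4q^2 - 20q = 0, so q = 5. min AVC = 25.
The firm shuts down for any P below €25.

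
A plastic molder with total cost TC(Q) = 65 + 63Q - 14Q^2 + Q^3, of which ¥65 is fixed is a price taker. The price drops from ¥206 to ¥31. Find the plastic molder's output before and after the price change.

Output falls from 13 to 8

AVC = 63 - 14Q + Q^2, minimized at Q = 7 where min AVC = ¥14. MC = 63 - 28Q + 3Q^2.
At P = ¥206 ≥ min AVC, set P = MC on the rising branch: Q = 13.
At P = ¥31 ≥ min AVC, set P = MC: Q = 8. The firm stays open but cuts output.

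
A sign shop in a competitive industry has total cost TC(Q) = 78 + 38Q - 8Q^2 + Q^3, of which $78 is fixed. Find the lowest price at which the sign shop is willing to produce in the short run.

Short-run supply begins at min AVC. From VC = 38Q - 8Q^2 + Q^3, AVC = 38 - 8Q + Q^2.
dAVC/dQ = -8 + 2Q = 0 gives Q = 4. min AVC = 38 - 8·4 + 4^2 = 22.
For P < $22 the firm produces nothing.

$22 per unit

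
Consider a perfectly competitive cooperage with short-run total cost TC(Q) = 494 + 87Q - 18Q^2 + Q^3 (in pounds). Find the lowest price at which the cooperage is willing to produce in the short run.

£6 per unit

The firm shuts down when price falls below the minimum of average variable cost. AVC = VC/Q = 87 - 18Q + Q^2.
At the minimum of AVC, MC = AVC. MC = 87 - 36Q + 3Q^2; setting MC = AVC gives 2Q^2 - 18Q = 0, so Q = 9. min AVC = 6.
For P < £6 the firm produces nothing.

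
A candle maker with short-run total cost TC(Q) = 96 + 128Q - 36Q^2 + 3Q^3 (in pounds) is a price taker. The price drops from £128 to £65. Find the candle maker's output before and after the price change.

MC = 128 - 72Q + 9Q^2; the shutdown threshold is min AVC = £20 (at Q = 6).
At P = £128 ≥ min AVC, set P = MC on the rising branch: Q = 8.
At P = £65 ≥ min AVC, set P = MC: Q = 7. The firm stays open but cuts output.

Output falls from 8 to 7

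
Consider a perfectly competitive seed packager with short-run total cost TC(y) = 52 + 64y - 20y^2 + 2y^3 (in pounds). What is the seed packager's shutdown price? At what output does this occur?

£14 per unit, at y = 5

The firm shuts down when price falls below the minimum of average variable cost. AVC = VC/y = 64 - 20y + 2y^2.
dAVC/dy = -20 + 4y = 0 gives y = 5. min AVC = 64 - 20·5 + 2·5^2 = 14.
The firm shuts down for any P below £14.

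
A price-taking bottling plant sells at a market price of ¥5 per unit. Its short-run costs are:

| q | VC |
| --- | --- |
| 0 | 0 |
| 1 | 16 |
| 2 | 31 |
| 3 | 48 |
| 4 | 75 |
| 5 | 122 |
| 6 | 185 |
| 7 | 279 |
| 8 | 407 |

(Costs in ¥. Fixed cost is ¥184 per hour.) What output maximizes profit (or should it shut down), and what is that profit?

q = 0 (shut down); profit = -¥184

Compute π = P·q − TC at each output: q=0: -184; q=1: -195; q=2: -205; q=3: -217; q=4: -239; q=5: -281; q=6: -339; q=7: -428; q=8: -551.
Profit is highest at q = 0. Equivalently, the lowest AVC in the table is 31/2 ≈ ¥15.50 at q = 2, and P = ¥5 falls below it — price never covers variable cost, so the firm shuts down and loses only its fixed cost.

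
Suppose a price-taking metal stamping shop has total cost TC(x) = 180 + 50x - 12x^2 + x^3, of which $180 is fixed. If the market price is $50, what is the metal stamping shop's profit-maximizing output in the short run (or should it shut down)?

Produce at x = 8

From TC, MC = TC'(x) = 50 - 24x + 3x^2 and AVC = VC/x = 50 - 12x + x^2.
AVC hits its minimum where MC = AVC, at x = 6, giving min AVC = 50 - 12·6 + 6^2 = $14.
P = $50 exceeds min AVC = $14, so the firm stays open.
Solving P = MC: -24x + 3x^2 = 0 ⇒ x = 0 or 8. On the upward-sloping branch, x* = 8.
Check: AVC at x = 8 is $18 ≤ P, so revenue covers variable cost.
Profit = P·x − TC = 50·8 − 324 = $76.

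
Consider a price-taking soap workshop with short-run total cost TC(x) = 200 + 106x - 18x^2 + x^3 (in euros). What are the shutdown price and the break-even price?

Shutdown price = €25; break-even price = €46

AVC = 106 - 18x + x^2; minimized at x = 9, giving min AVC = €25. That is the shutdown price.
ATC = 200/x + 106 - 18x + x^2. Setting dATC/dx = −200/x^2 − 18 + 2x = 0 gives x = 10 (since 2·10^3 − 18·10^2 = 200).
min ATC = 200/10 + 106 − 18·10 + 10^2 = €46. That is the break-even price.
For €25 ≤ P < €46 the firm produces at a loss; below €25 it shuts down.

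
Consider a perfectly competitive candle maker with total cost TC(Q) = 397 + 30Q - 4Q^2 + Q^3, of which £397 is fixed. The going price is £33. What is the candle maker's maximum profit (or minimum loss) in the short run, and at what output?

Profit = -£379 at Q = 3

AVC = 30 - 4Q + Q^2 has its minimum £26 at Q = 2; price £33 clears that bar, so the firm operates.
With MC = 30 - 8Q + 3Q^2, P = MC on the upward-sloping part at Q* = 3.
TR = 33·3 = 99. TC = 397 + 81 = 478. Profit = 99 − 478 = -£379.
That loss of £379 beats the £397 the firm would lose by shutting down; producing recovers £18 of fixed cost.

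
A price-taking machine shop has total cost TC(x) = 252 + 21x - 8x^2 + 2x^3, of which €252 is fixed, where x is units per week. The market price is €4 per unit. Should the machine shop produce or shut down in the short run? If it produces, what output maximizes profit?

Shut down

From TC, MC = TC'(x) = 21 - 16x + 6x^2 and AVC = VC/x = 21 - 8x + 2x^2.
AVC hits its minimum where MC = AVC, at x = 2, giving min AVC = 21 - 8·2 + 2·2^2 = €13.
With P < min AVC (€4 < €13), every unit sold adds to the loss.
Shutting down limits the loss to fixed cost, €252.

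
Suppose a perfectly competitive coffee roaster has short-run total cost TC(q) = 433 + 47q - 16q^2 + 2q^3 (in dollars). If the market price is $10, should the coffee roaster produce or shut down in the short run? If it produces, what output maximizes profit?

Shut down

Variable cost is VC = 47q - 16q^2 + 2q^3, so AVC = VC/q = 47 - 16q + 2q^2 and MC = dTC/dq = 47 - 32q + 6q^2.
AVC is minimized where dAVC/dq = -16 + 4q = 0, at q = 4; min AVC = 47 - 16·4 + 2·4^2 = $15.
P = $10 lies below min AVC = $15; no output level covers variable cost.
The firm minimizes its loss by shutting down and losing only its fixed cost of $433.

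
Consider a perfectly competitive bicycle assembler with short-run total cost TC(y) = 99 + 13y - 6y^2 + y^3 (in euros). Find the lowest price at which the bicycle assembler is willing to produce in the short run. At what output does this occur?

€4 per unit, at y = 3

The firm shuts down when price falls below the minimum of average variable cost. AVC = VC/y = 13 - 6y + y^2.
dAVC/dy = -6 + 2y = 0 gives y = 3. min AVC = 13 - 6·3 + 3^2 = 4.
The firm shuts down for any P below €4.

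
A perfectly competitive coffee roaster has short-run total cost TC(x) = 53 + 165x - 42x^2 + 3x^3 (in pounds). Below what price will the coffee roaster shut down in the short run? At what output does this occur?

£18 per unit, at x = 7

Short-run supply begins at min AVC. From VC = 165x - 42x^2 + 3x^3, AVC = 165 - 42x + 3x^2.
dAVC/dx = -42 + 6x = 0 gives x = 7. min AVC = 165 - 42·7 + 3·7^2 = 18.
For P < £18 the firm produces nothing.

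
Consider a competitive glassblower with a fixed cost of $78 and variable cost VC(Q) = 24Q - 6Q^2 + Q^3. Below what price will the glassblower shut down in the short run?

$15 per unit

The firm shuts down when price falls below the minimum of average variable cost. AVC = VC/Q = 24 - 6Q + Q^2.
dAVC/dQ = -6 + 2Q = 0 gives Q = 3. min AVC = 24 - 6·3 + 3^2 = 15.
So the shutdown price is $15.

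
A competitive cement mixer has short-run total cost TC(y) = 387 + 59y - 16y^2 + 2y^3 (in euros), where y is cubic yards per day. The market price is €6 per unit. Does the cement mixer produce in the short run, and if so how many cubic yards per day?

From TC, MC = TC'(y) = 59 - 32y + 6y^2 and AVC = VC/y = 59 - 16y + 2y^2.
The AVC parabola has its vertex at y = 16/4 = 4, where AVC = 59 - 16·4 + 2·4^2 = €27.
With P < min AVC (€6 < €27), every unit sold adds to the loss.
Shutting down limits the loss to fixed cost, €387.

Shut down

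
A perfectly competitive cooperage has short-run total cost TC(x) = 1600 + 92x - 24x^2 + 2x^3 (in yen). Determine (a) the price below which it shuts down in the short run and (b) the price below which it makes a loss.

AVC = 92 - 24x + 2x^2; minimized at x = 6, giving min AVC = ¥20. That is the shutdown price.
ATC = 1600/x + 92 - 24x + 2x^2. Setting dATC/dx = −1600/x^2 − 24 + 4x = 0 gives x = 10 (since 4·10^3 − 24·10^2 = 1600).
min ATC = 1600/10 + 92 − 24·10 + 2·10^2 = ¥212. That is the break-even price.
For ¥20 ≤ P < ¥212 the firm produces at a loss; below ¥20 it shuts down.

Shutdown price = ¥20; break-even price = ¥212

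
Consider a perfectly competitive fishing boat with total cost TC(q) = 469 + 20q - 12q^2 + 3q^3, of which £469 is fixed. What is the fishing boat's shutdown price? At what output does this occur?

The shutdown price is the minimum of AVC. VC = 20q - 12q^2 + 3q^3, so AVC = 20 - 12q + 3q^2.
dAVC/dq = -12 + 6q = 0 gives q = 2. min AVC = 20 - 12·2 + 3·2^2 = 8.
For P < £8 the firm produces nothing.

£8 per unit, at q = 2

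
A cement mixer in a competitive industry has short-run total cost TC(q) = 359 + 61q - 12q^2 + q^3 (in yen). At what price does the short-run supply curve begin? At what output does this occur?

The firm shuts down when price falls below the minimum of average variable cost. AVC = VC/q = 61 - 12q + q^2.
dAVC/dq = -12 + 2q = 0 gives q = 6. min AVC = 61 - 12·6 + 6^2 = 25.
For P < ¥25 the firm produces nothing.

¥25 per unit, at q = 6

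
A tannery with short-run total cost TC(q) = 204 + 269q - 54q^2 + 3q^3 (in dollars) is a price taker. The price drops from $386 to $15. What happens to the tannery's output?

MC = 269 - 108q + 9q^2; the shutdown threshold is min AVC = $26 (at q = 9).
At P = $386 ≥ min AVC, set P = MC on the rising branch: q = 13.
At P = $15 < min AVC = $26, price no longer covers variable cost at any output, so the firm shuts down: q = 0.

Output falls from 13 to 0 (the firm shuts down)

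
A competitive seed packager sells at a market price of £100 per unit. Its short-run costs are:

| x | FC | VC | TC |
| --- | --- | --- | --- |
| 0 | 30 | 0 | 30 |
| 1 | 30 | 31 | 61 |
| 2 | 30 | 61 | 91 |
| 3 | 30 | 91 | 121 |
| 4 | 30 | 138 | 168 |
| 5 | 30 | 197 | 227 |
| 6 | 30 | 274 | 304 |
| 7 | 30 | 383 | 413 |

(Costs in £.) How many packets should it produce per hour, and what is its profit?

Profit at each row (π = 100x − TC): x=0: -30; x=1: 39; x=2: 109; x=3: 179; x=4: 232; x=5: 273; x=6: 296; x=7: 287.
Profit is maximized at x = 6. AVC there is 274/6 = £45.67 ≤ P, so producing beats shutting down (which would give -£30).

x = 6; profit = £296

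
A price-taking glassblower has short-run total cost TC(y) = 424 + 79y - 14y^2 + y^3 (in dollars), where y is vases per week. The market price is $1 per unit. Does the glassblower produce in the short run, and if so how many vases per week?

Shut down

From TC, MC = TC'(y) = 79 - 28y + 3y^2 and AVC = VC/y = 79 - 14y + y^2.
The AVC parabola has its vertex at y = 14/2 = 7, where AVC = 79 - 14·7 + 7^2 = $30.
With P < min AVC ($1 < $30), every unit sold adds to the loss.
The firm minimizes its loss by shutting down and losing only its fixed cost of $424.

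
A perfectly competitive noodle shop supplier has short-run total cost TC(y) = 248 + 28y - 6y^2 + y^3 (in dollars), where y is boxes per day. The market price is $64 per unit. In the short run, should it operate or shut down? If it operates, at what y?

Produce at y = 6

From TC, MC = TC'(y) = 28 - 12y + 3y^2 and AVC = VC/y = 28 - 6y + y^2.
The AVC parabola has its vertex at y = 6/2 = 3, where AVC = 28 - 6·3 + 3^2 = $19.
Because $64 ≥ $19, revenue can cover variable cost; the firm operates.
Solving P = MC: -36 - 12y + 3y^2 = 0 ⇒ y = -2 or 6. On the upward-sloping branch, y* = 6.
Check: AVC at y = 6 is $28 ≤ P, so revenue covers variable cost.
Profit = P·y − TC = 64·6 − 416 = -$32, a loss, but smaller than the $248 fixed cost the firm would lose by shutting down.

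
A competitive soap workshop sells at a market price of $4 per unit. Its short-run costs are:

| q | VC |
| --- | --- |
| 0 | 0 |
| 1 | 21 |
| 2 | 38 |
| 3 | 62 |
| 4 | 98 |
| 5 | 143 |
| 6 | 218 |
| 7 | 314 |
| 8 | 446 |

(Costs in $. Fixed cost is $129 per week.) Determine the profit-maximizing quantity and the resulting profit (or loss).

Compute π = P·q − TC at each output: q=0: -129; q=1: -146; q=2: -159; q=3: -179; q=4: -211; q=5: -252; q=6: -323; q=7: -415; q=8: -543.
Profit is highest at q = 0. Equivalently, the lowest AVC in the table is 38/2 ≈ $19 at q = 2, and P = $4 falls below it — price never covers variable cost, so the firm shuts down and loses only its fixed cost.

q = 0 (shut down); profit = -$129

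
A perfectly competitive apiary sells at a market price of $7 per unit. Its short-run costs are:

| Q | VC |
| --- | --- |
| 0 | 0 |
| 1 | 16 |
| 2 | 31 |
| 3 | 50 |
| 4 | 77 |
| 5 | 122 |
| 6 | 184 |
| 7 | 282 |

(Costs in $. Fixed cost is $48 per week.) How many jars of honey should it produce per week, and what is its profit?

Tabulate TR − TC: Q=0: -48; Q=1: -57; Q=2: -65; Q=3: -77; Q=4: -97; Q=5: -135; Q=6: -190; Q=7: -281.
Profit is highest at Q = 0. Equivalently, the lowest AVC in the table is 31/2 ≈ $15.50 at Q = 2, and P = $7 falls below it — price never covers variable cost, so the firm shuts down and loses only its fixed cost.

Q = 0 (shut down); profit = -$48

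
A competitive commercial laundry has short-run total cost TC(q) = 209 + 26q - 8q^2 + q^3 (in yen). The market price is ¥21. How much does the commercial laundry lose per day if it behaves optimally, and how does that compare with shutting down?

Profit = -¥159 at q = 5

AVC = 26 - 8q + q^2 has its minimum ¥10 at q = 4; price ¥21 clears that bar, so the firm operates.
With MC = 26 - 16q + 3q^2, P = MC on the upward-sloping part at q* = 5.
TR = 21·5 = 105. TC = 209 + 55 = 264. Profit = 105 − 264 = -¥159.
Shutting down would mean losing the fixed cost of ¥209, so operating at a loss of ¥159 is better by ¥50.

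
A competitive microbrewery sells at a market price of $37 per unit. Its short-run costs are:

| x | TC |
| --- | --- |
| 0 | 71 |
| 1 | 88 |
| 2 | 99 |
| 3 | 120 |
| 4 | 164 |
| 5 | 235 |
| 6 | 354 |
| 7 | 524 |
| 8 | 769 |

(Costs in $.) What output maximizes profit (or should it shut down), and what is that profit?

x = 3; profit = -$9

Compute π = P·x − TC at each output: x=0: -71; x=1: -51; x=2: -25; x=3: -9; x=4: -16; x=5: -50; x=6: -132; x=7: -265; x=8: -473.
Profit is maximized at x = 3. AVC there is 49/3 = $16.33 ≤ P, so producing beats shutting down (which would give -$71).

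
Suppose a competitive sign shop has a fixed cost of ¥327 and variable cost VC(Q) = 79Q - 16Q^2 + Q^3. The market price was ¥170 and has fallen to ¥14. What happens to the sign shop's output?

Output falls from 13 to 0 (the firm shuts down)

AVC = 79 - 16Q + Q^2, minimized at Q = 8 where min AVC = ¥15. MC = 79 - 32Q + 3Q^2.
At P = ¥170 ≥ min AVC, set P = MC on the rising branch: Q = 13.
At P = ¥14 < min AVC = ¥15, price no longer covers variable cost at any output, so the firm shuts down: Q = 0.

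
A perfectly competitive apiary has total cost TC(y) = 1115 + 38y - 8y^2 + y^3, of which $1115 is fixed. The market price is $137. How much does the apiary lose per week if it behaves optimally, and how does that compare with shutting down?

AVC = 38 - 8y + y^2; min AVC = $22 at y = 4. Since P = $137 ≥ min AVC, the firm produces.
MC = 38 - 16y + 3y^2. Setting P = MC and taking the root on the rising branch gives y* = 9.
TR = 137·9 = 1233. TC = 1115 + 423 = 1538. Profit = 1233 − 1538 = -$305.
That loss of $305 beats the $1115 the firm would lose by shutting down; producing recovers $810 of fixed cost.

Profit = -$305 at y = 9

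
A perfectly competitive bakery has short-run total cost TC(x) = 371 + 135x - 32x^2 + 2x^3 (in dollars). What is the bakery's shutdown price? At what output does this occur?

The firm shuts down when price falls below the minimum of average variable cost. AVC = VC/x = 135 - 32x + 2x^2.
dAVC/dx = -32 + 4x = 0 gives x = 8. min AVC = 135 - 32·8 + 2·8^2 = 7.
So the shutdown price is $7.

$7 per unit, at x = 8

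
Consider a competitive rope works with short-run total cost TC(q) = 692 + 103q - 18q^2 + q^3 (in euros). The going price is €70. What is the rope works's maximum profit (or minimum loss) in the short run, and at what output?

AVC = 103 - 18q + q^2 has its minimum €22 at q = 9; price €70 clears that bar, so the firm operates.
With MC = 103 - 36q + 3q^2, P = MC on the upward-sloping part at q* = 11.
TR = 70·11 = 770. TC = 692 + 286 = 978. Profit = 770 − 978 = -€208.
That loss of €208 beats the €692 the firm would lose by shutting down; producing recovers €484 of fixed cost.

Profit = -€208 at q = 11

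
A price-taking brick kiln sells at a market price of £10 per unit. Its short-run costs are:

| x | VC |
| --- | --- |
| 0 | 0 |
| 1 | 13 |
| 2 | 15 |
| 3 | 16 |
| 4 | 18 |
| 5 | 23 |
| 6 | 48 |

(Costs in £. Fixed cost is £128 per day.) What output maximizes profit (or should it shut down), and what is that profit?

x = 5; profit = -£101

Compute π = P·x − TC at each output: x=0: -128; x=1: -131; x=2: -123; x=3: -114; x=4: -106; x=5: -101; x=6: -116.
Profit is maximized at x = 5. AVC there is 23/5 = £4.60 ≤ P, so producing beats shutting down (which would give -£128).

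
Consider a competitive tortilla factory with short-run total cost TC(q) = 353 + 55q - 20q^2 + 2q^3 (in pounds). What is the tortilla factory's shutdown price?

£5 per unit

Short-run supply begins at min AVC. From VC = 55q - 20q^2 + 2q^3, AVC = 55 - 20q + 2q^2.
At the minimum of AVC, MC = AVC. MC = 55 - 40q + 6q^2; setting MC = AVC gives 4q^2 - 20q = 0, so q = 5. min AVC = 5.
So the shutdown price is £5.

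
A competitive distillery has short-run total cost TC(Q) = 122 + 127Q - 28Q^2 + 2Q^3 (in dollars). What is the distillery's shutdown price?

The shutdown price is the minimum of AVC. VC = 127Q - 28Q^2 + 2Q^3, so AVC = 127 - 28Q + 2Q^2.
At the minimum of AVC, MC = AVC. MC = 127 - 56Q + 6Q^2; setting MC = AVC gives 4Q^2 - 28Q = 0, so Q = 7. min AVC = 29.
For P < $29 the firm produces nothing.

$29 per unit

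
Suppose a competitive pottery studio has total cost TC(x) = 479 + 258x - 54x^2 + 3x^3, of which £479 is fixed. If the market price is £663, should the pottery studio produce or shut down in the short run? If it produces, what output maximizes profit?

Produce at x = 15

From TC, MC = TC'(x) = 258 - 108x + 9x^2 and AVC = VC/x = 258 - 54x + 3x^2.
AVC hits its minimum where MC = AVC, at x = 9, giving min AVC = 258 - 54·9 + 3·9^2 = £15.
Because £663 ≥ £15, revenue can cover variable cost; the firm operates.
Solving P = MC: -405 - 108x + 9x^2 = 0 ⇒ x = -3 or 15. On the upward-sloping branch, x* = 15.
Check: AVC at x = 15 is £123 ≤ P, so revenue covers variable cost.
Profit = P·x − TC = 663·15 − 2324 = £7621.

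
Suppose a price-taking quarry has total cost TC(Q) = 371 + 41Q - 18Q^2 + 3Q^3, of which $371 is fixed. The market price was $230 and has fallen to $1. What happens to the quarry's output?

AVC = 41 - 18Q + 3Q^2, minimized at Q = 3 where min AVC = $14. MC = 41 - 36Q + 9Q^2.
At P = $230 ≥ min AVC, set P = MC on the rising branch: Q = 7.
At P = $1 < min AVC = $14, price no longer covers variable cost at any output, so the firm shuts down: Q = 0.

Output falls from 7 to 0 (the firm shuts down)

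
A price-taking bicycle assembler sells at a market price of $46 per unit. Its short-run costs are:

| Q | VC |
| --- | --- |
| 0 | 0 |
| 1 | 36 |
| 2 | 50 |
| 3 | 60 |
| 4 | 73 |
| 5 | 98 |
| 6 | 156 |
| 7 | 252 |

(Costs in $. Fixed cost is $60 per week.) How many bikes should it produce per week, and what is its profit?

Q = 5; profit = $72

Tabulate TR − TC: Q=0: -60; Q=1: -50; Q=2: -18; Q=3: 18; Q=4: 51; Q=5: 72; Q=6: 60; Q=7: 10.
Profit is maximized at Q = 5. AVC there is 98/5 = $19.60 ≤ P, so producing beats shutting down (which would give -$60).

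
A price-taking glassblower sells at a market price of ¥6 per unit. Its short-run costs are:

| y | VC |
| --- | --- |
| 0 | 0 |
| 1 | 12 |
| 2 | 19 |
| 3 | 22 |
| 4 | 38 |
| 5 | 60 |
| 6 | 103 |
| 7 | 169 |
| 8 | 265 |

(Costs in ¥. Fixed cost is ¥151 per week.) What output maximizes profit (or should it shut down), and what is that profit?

y = 0 (shut down); profit = -¥151

Tabulate TR − TC: y=0: -151; y=1: -157; y=2: -158; y=3: -155; y=4: -165; y=5: -181; y=6: -218; y=7: -278; y=8: -368.
Profit is highest at y = 0. Equivalently, the lowest AVC in the table is 22/3 ≈ ¥7.33 at y = 3, and P = ¥6 falls below it — price never covers variable cost, so the firm shuts down and loses only its fixed cost.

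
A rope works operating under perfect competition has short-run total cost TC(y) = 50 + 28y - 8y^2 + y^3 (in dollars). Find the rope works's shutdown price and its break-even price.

Shutdown price = $12; break-even price = $23

AVC = 28 - 8y + y^2; minimized at y = 4, giving min AVC = $12. That is the shutdown price.
ATC = 50/y + 28 - 8y + y^2. Setting dATC/dy = −50/y^2 − 8 + 2y = 0 gives y = 5 (since 2·5^3 − 8·5^2 = 50).
min ATC = 50/5 + 28 − 8·5 + 5^2 = $23. That is the break-even price.
For $12 ≤ P < $23 the firm produces at a loss; below $12 it shuts down.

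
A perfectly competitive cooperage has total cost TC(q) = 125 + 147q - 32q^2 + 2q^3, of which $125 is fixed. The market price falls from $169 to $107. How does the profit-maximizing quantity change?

AVC = 147 - 32q + 2q^2, minimized at q = 8 where min AVC = $19. MC = 147 - 64q + 6q^2.
At P = $169 ≥ min AVC, set P = MC on the rising branch: q = 11.
At P = $107 ≥ min AVC, set P = MC: q = 10. The firm stays open but cuts output.

Output falls from 11 to 10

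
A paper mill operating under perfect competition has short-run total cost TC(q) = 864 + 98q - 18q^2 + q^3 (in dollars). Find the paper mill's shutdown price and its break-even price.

Shutdown price = min AVC. AVC = 98 - 18q + q^2, with vertex at q = 9 and minimum $17.
ATC = 864/q + 98 - 18q + q^2. Setting dATC/dq = −864/q^2 − 18 + 2q = 0 gives q = 12 (since 2·12^3 − 18·12^2 = 864).
min ATC = 864/12 + 98 − 18·12 + 12^2 = $98. That is the break-even price.
Between these two prices the firm operates at a loss; above $98 it earns a profit.

Shutdown price = $17; break-even price = $98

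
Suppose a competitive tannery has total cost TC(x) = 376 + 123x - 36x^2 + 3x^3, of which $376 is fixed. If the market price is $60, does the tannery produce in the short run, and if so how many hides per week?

Strip out fixed cost: VC = 123x - 36x^2 + 3x^3. Then AVC = 123 - 36x + 3x^2 and MC = 123 - 72x + 9x^2.
AVC is minimized where dAVC/dx = -36 + 6x = 0, at x = 6; min AVC = 123 - 36·6 + 3·6^2 = $15.
Because $60 ≥ $15, revenue can cover variable cost; the firm operates.
Set P = MC: 60 = 123 - 72x + 9x^2 → 63 - 72x + 9x^2 = 0. The roots are x = 1 and x = 7; the profit-maximizing output is on the rising part of MC, so x* = 7.
Check: AVC at x = 7 is $18 ≤ P, so revenue covers variable cost.
Profit = P·x − TC = 60·7 − 502 = -$82, a loss, but smaller than the $376 fixed cost the firm would lose by shutting down.

Produce at x = 7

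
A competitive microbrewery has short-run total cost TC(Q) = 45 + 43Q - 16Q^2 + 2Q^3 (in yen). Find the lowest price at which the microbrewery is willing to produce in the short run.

¥11 per unit

Short-run supply begins at min AVC. From VC = 43Q - 16Q^2 + 2Q^3, AVC = 43 - 16Q + 2Q^2.
dAVC/dQ = -16 + 4Q = 0 gives Q = 4. min AVC = 43 - 16·4 + 2·4^2 = 11.
The firm shuts down for any P below ¥11.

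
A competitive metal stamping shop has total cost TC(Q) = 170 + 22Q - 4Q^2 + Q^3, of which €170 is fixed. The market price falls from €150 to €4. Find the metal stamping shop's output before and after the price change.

AVC = 22 - 4Q + Q^2, minimized at Q = 2 where min AVC = €18. MC = 22 - 8Q + 3Q^2.
With P = €150 above the shutdown price, P = MC gives Q = 8.
At P = €4 < min AVC = €18, price no longer covers variable cost at any output, so the firm shuts down: Q = 0.

Output falls from 8 to 0 (the firm shuts down)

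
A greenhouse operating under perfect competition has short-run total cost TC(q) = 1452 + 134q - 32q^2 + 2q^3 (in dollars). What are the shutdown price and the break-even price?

Shutdown price = min AVC. AVC = 134 - 32q + 2q^2, with vertex at q = 8 and minimum $6.
ATC = 1452/q + 134 - 32q + 2q^2. Setting dATC/dq = −1452/q^2 − 32 + 4q = 0 gives q = 11 (since 4·11^3 − 32·11^2 = 1452).
min ATC = 1452/11 + 134 − 32·11 + 2·11^2 = $156. That is the break-even price.
Between these two prices the firm operates at a loss; above $156 it earns a profit.

Shutdown price = $6; break-even price = $156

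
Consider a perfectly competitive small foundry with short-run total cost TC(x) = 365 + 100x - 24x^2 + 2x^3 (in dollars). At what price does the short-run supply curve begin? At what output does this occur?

$28 per unit, at x = 6

The firm shuts down when price falls below the minimum of average variable cost. AVC = VC/x = 100 - 24x + 2x^2.
At the minimum of AVC, MC = AVC. MC = 100 - 48x + 6x^2; setting MC = AVC gives 4x^2 - 24x = 0, so x = 6. min AVC = 28.
For P < $28 the firm produces nothing.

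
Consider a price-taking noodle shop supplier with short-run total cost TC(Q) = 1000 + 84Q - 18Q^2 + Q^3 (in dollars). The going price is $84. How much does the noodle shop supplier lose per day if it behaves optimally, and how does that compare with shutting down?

Profit = -$136 at Q = 12

AVC = 84 - 18Q + Q^2 has its minimum $3 at Q = 9; price $84 clears that bar, so the firm operates.
MC = 84 - 36Q + 3Q^2. Setting P = MC and taking the root on the rising branch gives Q* = 12.
TR = 84·12 = 1008. TC = 1000 + 144 = 1144. Profit = 1008 − 1144 = -$136.
That loss of $136 beats the $1000 the firm would lose by shutting down; producing recovers $864 of fixed cost.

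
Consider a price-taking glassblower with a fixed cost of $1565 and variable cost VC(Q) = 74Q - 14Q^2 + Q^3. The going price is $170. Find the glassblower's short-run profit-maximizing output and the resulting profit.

Profit = -$125 at Q = 12

AVC = 74 - 14Q + Q^2 has its minimum $25 at Q = 7; price $170 clears that bar, so the firm operates.
With MC = 74 - 28Q + 3Q^2, P = MC on the upward-sloping part at Q* = 12.
TR = 170·12 = 2040. TC = 1565 + 600 = 2165. Profit = 2040 − 2165 = -$125.
That loss of $125 beats the $1565 the firm would lose by shutting down; producing recovers $1440 of fixed cost.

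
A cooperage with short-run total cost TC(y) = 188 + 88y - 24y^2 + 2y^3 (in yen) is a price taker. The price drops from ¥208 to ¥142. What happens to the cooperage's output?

MC = 88 - 48y + 6y^2; the shutdown threshold is min AVC = ¥16 (at y = 6).
With P = ¥208 above the shutdown price, P = MC gives y = 10.
At P = ¥142 ≥ min AVC, set P = MC: y = 9. The firm stays open but cuts output.

Output falls from 10 to 9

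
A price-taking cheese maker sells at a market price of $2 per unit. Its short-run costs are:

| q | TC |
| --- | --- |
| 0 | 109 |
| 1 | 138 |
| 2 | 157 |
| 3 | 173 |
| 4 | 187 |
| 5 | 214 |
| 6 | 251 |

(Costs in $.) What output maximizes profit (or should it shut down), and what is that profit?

Compute π = P·q − TC at each output: q=0: -109; q=1: -136; q=2: -153; q=3: -167; q=4: -179; q=5: -204; q=6: -239.
Profit is highest at q = 0. Equivalently, the lowest AVC in the table is 78/4 ≈ $19.50 at q = 4, and P = $2 falls below it — price never covers variable cost, so the firm shuts down and loses only its fixed cost.

q = 0 (shut down); profit = -$109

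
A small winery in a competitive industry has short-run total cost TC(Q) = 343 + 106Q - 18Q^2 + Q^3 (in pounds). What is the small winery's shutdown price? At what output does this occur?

£25 per unit, at Q = 9

The shutdown price is the minimum of AVC. VC = 106Q - 18Q^2 + Q^3, so AVC = 106 - 18Q + Q^2.
At the minimum of AVC, MC = AVC. MC = 106 - 36Q + 3Q^2; setting MC = AVC gives 2Q^2 - 18Q = 0, so Q = 9. min AVC = 25.
For P < £25 the firm produces nothing.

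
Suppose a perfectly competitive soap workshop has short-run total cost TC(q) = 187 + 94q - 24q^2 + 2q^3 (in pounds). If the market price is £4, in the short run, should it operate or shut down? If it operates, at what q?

From TC, MC = TC'(q) = 94 - 48q + 6q^2 and AVC = VC/q = 94 - 24q + 2q^2.
AVC hits its minimum where MC = AVC, at q = 6, giving min AVC = 94 - 24·6 + 2·6^2 = £22.
With P < min AVC (£4 < £22), every unit sold adds to the loss.
The firm minimizes its loss by shutting down and losing only its fixed cost of £187.

Shut down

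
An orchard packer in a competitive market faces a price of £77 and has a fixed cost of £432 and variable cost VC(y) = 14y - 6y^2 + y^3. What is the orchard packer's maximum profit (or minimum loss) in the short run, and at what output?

Profit = -£40 at y = 7

AVC = 14 - 6y + y^2; min AVC = £5 at y = 3. Since P = £77 ≥ min AVC, the firm produces.
With MC = 14 - 12y + 3y^2, P = MC on the upward-sloping part at y* = 7.
TR = 77·7 = 539. TC = 432 + 147 = 579. Profit = 539 − 579 = -£40.
By producing, the firm covers all variable cost plus £392 of fixed cost; shutting down would lose the full £432.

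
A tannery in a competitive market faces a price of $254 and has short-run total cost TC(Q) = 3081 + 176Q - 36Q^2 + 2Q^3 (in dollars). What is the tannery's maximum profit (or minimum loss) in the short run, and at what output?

Profit = -$377 at Q = 13

AVC = 176 - 36Q + 2Q^2; min AVC = $14 at Q = 9. Since P = $254 ≥ min AVC, the firm produces.
With MC = 176 - 72Q + 6Q^2, P = MC on the upward-sloping part at Q* = 13.
TR = 254·13 = 3302. TC = 3081 + 598 = 3679. Profit = 3302 − 3679 = -$377.
That loss of $377 beats the $3081 the firm would lose by shutting down; producing recovers $2704 of fixed cost.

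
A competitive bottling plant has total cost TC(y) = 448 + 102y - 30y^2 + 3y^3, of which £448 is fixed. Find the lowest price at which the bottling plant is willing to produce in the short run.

The firm shuts down when price falls below the minimum of average variable cost. AVC = VC/y = 102 - 30y + 3y^2.
At the minimum of AVC, MC = AVC. MC = 102 - 60y + 9y^2; setting MC = AVC gives 6y^2 - 30y = 0, so y = 5. min AVC = 27.
For P < £27 the firm produces nothing.

£27 per unit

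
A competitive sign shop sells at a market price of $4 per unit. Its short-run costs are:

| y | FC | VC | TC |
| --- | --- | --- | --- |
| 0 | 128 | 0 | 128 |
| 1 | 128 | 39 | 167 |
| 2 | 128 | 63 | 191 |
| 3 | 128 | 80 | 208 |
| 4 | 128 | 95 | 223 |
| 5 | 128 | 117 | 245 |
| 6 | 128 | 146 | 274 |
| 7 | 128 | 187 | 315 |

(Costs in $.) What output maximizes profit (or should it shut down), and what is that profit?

Tabulate TR − TC: y=0: -128; y=1: -163; y=2: -183; y=3: -196; y=4: -207; y=5: -225; y=6: -250; y=7: -287.
Profit is highest at y = 0. Equivalently, the lowest AVC in the table is 117/5 ≈ $23.40 at y = 5, and P = $4 falls below it — price never covers variable cost, so the firm shuts down and loses only its fixed cost.

y = 0 (shut down); profit = -$128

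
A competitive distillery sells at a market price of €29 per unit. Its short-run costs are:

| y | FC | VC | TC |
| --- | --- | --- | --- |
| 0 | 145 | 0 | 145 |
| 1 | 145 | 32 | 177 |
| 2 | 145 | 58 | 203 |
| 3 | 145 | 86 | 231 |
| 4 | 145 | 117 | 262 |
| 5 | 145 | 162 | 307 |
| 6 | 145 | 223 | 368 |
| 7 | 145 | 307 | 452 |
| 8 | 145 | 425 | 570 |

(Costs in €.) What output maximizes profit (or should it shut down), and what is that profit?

Tabulate TR − TC: y=0: -145; y=1: -148; y=2: -145; y=3: -144; y=4: -146; y=5: -162; y=6: -194; y=7: -249; y=8: -338.
Profit is maximized at y = 3. AVC there is 86/3 = €28.67 ≤ P, so producing beats shutting down (which would give -€145).

y = 3; profit = -€144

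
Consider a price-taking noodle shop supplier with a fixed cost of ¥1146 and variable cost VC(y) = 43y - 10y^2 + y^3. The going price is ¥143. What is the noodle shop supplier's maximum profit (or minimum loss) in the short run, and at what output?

AVC = 43 - 10y + y^2 has its minimum ¥18 at y = 5; price ¥143 clears that bar, so the firm operates.
With MC = 43 - 20y + 3y^2, P = MC on the upward-sloping part at y* = 10.
TR = 143·10 = 1430. TC = 1146 + 430 = 1576. Profit = 1430 − 1576 = -¥146.
Shutting down would mean losing the fixed cost of ¥1146, so operating at a loss of ¥146 is better by ¥1000.

Profit = -¥146 at y = 10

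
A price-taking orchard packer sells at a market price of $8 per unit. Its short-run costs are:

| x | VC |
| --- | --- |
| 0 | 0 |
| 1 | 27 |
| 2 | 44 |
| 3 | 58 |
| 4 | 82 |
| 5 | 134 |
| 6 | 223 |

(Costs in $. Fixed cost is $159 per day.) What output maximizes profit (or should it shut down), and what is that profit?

Tabulate TR − TC: x=0: -159; x=1: -178; x=2: -187; x=3: -193; x=4: -209; x=5: -253; x=6: -334.
Profit is highest at x = 0. Equivalently, the lowest AVC in the table is 58/3 ≈ $19.33 at x = 3, and P = $8 falls below it — price never covers variable cost, so the firm shuts down and loses only its fixed cost.

x = 0 (shut down); profit = -$159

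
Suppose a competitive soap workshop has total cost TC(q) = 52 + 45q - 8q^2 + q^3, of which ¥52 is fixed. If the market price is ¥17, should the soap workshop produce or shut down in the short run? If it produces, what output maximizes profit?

Shut down

Strip out fixed cost: VC = 45q - 8q^2 + q^3. Then AVC = 45 - 8q + q^2 and MC = 45 - 16q + 3q^2.
AVC hits its minimum where MC = AVC, at q = 4, giving min AVC = 45 - 8·4 + 4^2 = ¥29.
P = ¥17 lies below min AVC = ¥29; no output level covers variable cost.
Shutting down limits the loss to fixed cost, ¥52.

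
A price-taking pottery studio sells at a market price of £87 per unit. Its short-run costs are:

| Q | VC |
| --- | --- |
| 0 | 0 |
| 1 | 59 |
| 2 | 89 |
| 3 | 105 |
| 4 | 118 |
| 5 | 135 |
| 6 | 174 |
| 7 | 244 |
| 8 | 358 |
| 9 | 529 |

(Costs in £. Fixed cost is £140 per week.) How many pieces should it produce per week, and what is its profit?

Q = 7; profit = £225

Profit at each row (π = 87Q − TC): Q=0: -140; Q=1: -112; Q=2: -55; Q=3: 16; Q=4: 90; Q=5: 160; Q=6: 208; Q=7: 225; Q=8: 198; Q=9: 114.
Profit is maximized at Q = 7. AVC there is 244/7 = £34.86 ≤ P, so producing beats shutting down (which would give -£140).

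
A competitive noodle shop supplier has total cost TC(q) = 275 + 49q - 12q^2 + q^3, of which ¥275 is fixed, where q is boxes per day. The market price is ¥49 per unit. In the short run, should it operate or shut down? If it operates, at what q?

Strip out fixed cost: VC = 49q - 12q^2 + q^3. Then AVC = 49 - 12q + q^2 and MC = 49 - 24q + 3q^2.
The AVC parabola has its vertex at q = 12/2 = 6, where AVC = 49 - 12·6 + 6^2 = ¥13.
Because ¥49 ≥ ¥13, revenue can cover variable cost; the firm operates.
Solving P = MC: -24q + 3q^2 = 0 ⇒ q = 0 or 8. On the upward-sloping branch, q* = 8.
Check: AVC at q = 8 is ¥17 ≤ P, so revenue covers variable cost.
Profit = P·q − TC = 49·8 − 411 = -¥19, a loss, but smaller than the ¥275 fixed cost the firm would lose by shutting down.

Produce at q = 8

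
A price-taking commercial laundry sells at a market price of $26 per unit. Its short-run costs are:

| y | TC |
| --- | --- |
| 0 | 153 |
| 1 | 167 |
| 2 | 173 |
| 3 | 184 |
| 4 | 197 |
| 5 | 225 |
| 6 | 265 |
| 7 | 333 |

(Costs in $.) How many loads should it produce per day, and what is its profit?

Compute π = P·y − TC at each output: y=0: -153; y=1: -141; y=2: -121; y=3: -106; y=4: -93; y=5: -95; y=6: -109; y=7: -151.
Profit is maximized at y = 4. AVC there is 44/4 = $11 ≤ P, so producing beats shutting down (which would give -$153).

y = 4; profit = -$93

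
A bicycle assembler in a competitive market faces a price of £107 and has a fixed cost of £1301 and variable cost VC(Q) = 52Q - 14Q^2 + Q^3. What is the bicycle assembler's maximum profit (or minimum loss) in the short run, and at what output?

AVC = 52 - 14Q + Q^2 has its minimum £3 at Q = 7; price £107 clears that bar, so the firm operates.
MC = 52 - 28Q + 3Q^2. Setting P = MC and taking the root on the rising branch gives Q* = 11.
TR = 107·11 = 1177. TC = 1301 + 209 = 1510. Profit = 1177 − 1510 = -£333.
That loss of £333 beats the £1301 the firm would lose by shutting down; producing recovers £968 of fixed cost.

Profit = -£333 at Q = 11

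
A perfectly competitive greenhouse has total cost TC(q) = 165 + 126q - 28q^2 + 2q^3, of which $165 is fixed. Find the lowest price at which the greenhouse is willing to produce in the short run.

$28 per unit

The firm shuts down when price falls below the minimum of average variable cost. AVC = VC/q = 126 - 28q + 2q^2.
At the minimum of AVC, MC = AVC. MC = 126 - 56q + 6q^2; setting MC = AVC gives 4q^2 - 28q = 0, so q = 7. min AVC = 28.
The firm shuts down for any P below $28.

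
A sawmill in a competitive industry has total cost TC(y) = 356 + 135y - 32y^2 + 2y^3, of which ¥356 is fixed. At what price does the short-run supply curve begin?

Short-run supply begins at min AVC. From VC = 135y - 32y^2 + 2y^3, AVC = 135 - 32y + 2y^2.
At the minimum of AVC, MC = AVC. MC = 135 - 64y + 6y^2; setting MC = AVC gives 4y^2 - 32y = 0, so y = 8. min AVC = 7.
So the shutdown price is ¥7.

¥7 per unit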